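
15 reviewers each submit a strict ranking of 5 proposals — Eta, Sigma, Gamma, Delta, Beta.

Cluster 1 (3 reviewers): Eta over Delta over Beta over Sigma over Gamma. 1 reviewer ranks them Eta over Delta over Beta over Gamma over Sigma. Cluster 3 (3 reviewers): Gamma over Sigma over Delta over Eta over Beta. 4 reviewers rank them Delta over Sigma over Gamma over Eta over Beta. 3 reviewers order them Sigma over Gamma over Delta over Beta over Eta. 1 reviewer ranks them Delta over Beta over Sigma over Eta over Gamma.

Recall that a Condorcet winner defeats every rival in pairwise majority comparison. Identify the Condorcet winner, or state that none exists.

Delta

Pairwise majorities:
Eta–Sigma: Sigma 11–4.
Eta–Gamma: Gamma 10–5.
Eta vs Delta: Delta wins 11–4.
Eta vs Beta: Eta, 11–4.
Sigma–Gamma: Sigma 11–4.
Sigma vs Delta: Delta, 9–6.
Sigma vs Beta: Sigma wins 10–5.
Gamma vs Delta: Delta wins 9–6.
Gamma vs Beta: Gamma, 10–5.
Delta–Beta: Delta 15–0.
Delta beats each of Eta, Sigma, Gamma, Beta — Delta is the Condorcet winner.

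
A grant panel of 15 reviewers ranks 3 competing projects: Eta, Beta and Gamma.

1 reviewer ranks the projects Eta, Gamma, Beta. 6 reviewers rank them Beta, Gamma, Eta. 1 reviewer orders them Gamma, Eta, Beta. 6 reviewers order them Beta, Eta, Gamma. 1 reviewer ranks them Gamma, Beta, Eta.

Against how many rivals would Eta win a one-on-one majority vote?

Eta against each rival (15 reviewers):
Eta vs Beta: Eta preferred on 1+1 = 2 ballots; Beta wins 13–2.
Eta vs Gamma: 7 to 8, Gamma.
Eta beats no one; loses to Beta, Gamma — 0 pairwise wins.

0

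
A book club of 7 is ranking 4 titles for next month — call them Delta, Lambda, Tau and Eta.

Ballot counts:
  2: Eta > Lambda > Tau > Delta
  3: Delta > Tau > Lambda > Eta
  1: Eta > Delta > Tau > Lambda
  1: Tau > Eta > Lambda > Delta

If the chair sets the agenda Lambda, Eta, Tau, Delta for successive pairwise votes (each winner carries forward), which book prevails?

Round 1: Lambda vs Eta — 3–4, Eta advances.
Round 2: Eta vs Tau — 3–4, Tau advances.
Round 3: Tau vs Delta — 3–4, Delta advances.
The agenda winner is Delta.

Delta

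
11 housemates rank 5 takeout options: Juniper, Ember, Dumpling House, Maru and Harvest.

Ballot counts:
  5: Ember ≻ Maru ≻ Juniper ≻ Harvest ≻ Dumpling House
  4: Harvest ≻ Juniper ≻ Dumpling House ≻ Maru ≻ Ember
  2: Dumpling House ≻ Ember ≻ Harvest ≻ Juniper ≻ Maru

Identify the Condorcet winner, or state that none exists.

none

Head-to-head results (11 friends):
Juniper vs Ember: Juniper preferred on 4 ballots; Ember wins 7–4.
Juniper vs Dumpling House: 5+4 = 9 for Juniper, 2 for Dumpling House — Juniper by 9–2.
Juniper vs Maru: Juniper, 6–5.
Juniper vs Harvest: Juniper preferred on 5 ballots; Harvest wins 6–5.
Ember vs Dumpling House: Ember is ranked higher on 5 ballots, Dumpling House on 6. Dumpling House wins 6–5.
Ember vs Maru: Ember wins 7–4.
Ember vs Harvest: Ember, 7–4.
Dumpling House–Maru: Dumpling House 6–5.
Dumpling House vs Harvest: Harvest wins 9–2.
Maru vs Harvest: Harvest wins 6–5.
Every restaurant loses at least once (Juniper loses to Ember; Ember loses to Dumpling House; Dumpling House loses to Juniper; Maru loses to Juniper; Harvest loses to Ember). The majority relation contains the cycle Juniper → Dumpling House → Ember → Juniper, so there is no Condorcet winner.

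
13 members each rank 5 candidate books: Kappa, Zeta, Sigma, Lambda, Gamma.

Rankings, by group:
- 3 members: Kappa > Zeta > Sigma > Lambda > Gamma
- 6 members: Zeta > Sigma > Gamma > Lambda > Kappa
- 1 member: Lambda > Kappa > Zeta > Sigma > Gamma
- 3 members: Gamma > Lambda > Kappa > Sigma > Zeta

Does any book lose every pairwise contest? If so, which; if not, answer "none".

Pairwise majorities:
Kappa vs Zeta: 7 to 6, Kappa.
Kappa vs Sigma: Kappa is ranked higher on 3+1+3 = 7 ballots, Sigma on 6. Kappa wins 7–6.
Kappa vs Lambda: Lambda wins 10–3.
Kappa vs Gamma: Kappa is ranked higher on 3+1 = 4 ballots, Gamma on 9. Gamma wins 9–4.
Zeta vs Sigma: Zeta preferred on 3+6+1 = 10 ballots; Zeta wins 10–3.
Zeta vs Lambda: Zeta wins 9–4.
Zeta vs Gamma: Zeta wins 10–3.
Sigma vs Lambda: Sigma, 9–4.
Sigma vs Gamma: Sigma, 10–3.
Lambda vs Gamma: 3+1 = 4 for Lambda, 9 for Gamma — Gamma by 9–4.
Each book has at least one pairwise win (Kappa beats Zeta; Zeta beats Sigma; Sigma beats Lambda; Lambda beats Kappa; Gamma beats Kappa) — no Condorcet loser.

none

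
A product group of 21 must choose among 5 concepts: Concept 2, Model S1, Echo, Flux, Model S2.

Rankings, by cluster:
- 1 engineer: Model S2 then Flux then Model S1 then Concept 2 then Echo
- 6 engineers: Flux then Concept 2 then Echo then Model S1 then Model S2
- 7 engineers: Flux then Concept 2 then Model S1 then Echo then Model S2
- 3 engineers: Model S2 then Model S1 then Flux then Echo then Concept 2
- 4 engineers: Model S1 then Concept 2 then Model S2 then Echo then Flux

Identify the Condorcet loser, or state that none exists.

Model S2

Pairwise majorities:
Concept 2 vs Model S1: 13 to 8, Concept 2.
Concept 2 vs Echo: Concept 2 preferred on 1+6+7+4 = 18 ballots; Concept 2 wins 18–3.
Concept 2 vs Flux: 4 for Concept 2, 17 for Flux — Flux by 17–4.
Concept 2 vs Model S2: Concept 2 wins 17–4.
Model S1–Echo: Model S1 15–6.
Model S1 vs Flux: Flux wins 14–7.
Model S1 vs Model S2: Model S1, 17–4.
Echo vs Flux: 4 to 17, Flux.
Echo–Model S2: Echo 13–8.
Flux vs Model S2: Flux, 13–8.
Only Model S2 has no wins; Model S2 is the Condorcet loser.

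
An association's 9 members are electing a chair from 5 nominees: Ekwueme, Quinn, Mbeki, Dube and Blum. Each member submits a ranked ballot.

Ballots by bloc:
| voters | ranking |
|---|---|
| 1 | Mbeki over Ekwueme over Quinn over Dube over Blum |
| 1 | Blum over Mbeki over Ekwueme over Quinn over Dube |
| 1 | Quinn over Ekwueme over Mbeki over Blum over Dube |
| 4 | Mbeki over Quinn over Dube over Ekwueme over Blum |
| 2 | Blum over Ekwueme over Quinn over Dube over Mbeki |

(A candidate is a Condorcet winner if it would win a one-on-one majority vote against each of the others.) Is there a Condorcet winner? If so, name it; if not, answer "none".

Head-to-head results (9 voters):
Ekwueme–Quinn: Quinn 5–4.
Ekwueme vs Mbeki: Mbeki wins 6–3.
Ekwueme vs Dube: Ekwueme is ranked higher on 1+1+1+2 = 5 ballots, Dube on 4. Ekwueme wins 5–4.
Ekwueme vs Blum: Ekwueme is ranked higher on 1+1+4 = 6 ballots, Blum on 3. Ekwueme wins 6–3.
Quinn vs Mbeki: Quinn preferred on 1+2 = 3 ballots; Mbeki wins 6–3.
Quinn vs Dube: 1+1+1+4+2 = 9 for Quinn, 0 for Dube — Quinn by 9–0.
Quinn vs Blum: 1+1+4 = 6 for Quinn, 3 for Blum — Quinn by 6–3.
Mbeki vs Dube: Mbeki is ranked higher on 1+1+1+4 = 7 ballots, Dube on 2. Mbeki wins 7–2.
Mbeki vs Blum: Mbeki preferred on 1+1+4 = 6 ballots; Mbeki wins 6–3.
Dube vs Blum: Dube is ranked higher on 1+4 = 5 ballots, Blum on 4. Dube wins 5–4.
Mbeki wins every pairwise contest, so Mbeki is the Condorcet winner.

Mbeki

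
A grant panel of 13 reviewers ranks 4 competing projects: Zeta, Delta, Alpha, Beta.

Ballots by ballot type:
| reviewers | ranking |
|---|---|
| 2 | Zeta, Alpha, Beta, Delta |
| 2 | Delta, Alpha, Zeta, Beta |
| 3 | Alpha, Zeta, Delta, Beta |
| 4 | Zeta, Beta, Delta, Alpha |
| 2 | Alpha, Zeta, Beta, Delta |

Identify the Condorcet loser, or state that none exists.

Head-to-head results (13 reviewers):
Zeta vs Delta: 2+3+4+2 = 11 for Zeta, 2 for Delta — Zeta by 11–2.
Zeta vs Alpha: Alpha, 7–6.
Zeta vs Beta: 13 to 0, Zeta.
Delta vs Alpha: Alpha wins 7–6.
Delta vs Beta: Delta preferred on 2+3 = 5 ballots; Beta wins 8–5.
Alpha vs Beta: Alpha, 9–4.
Delta loses to every other project — it is the Condorcet loser.

Delta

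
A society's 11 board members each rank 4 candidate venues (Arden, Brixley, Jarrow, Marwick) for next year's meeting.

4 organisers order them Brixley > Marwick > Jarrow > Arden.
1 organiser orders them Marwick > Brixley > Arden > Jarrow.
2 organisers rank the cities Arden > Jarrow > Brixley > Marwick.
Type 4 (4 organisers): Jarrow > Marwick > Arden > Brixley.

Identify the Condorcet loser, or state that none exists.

Head-to-head results (11 organisers):
Arden vs Brixley: Arden preferred on 2+4 = 6 ballots; Arden wins 6–5.
Arden vs Jarrow: Arden preferred on 1+2 = 3 ballots; Jarrow wins 8–3.
Arden vs Marwick: Arden preferred on 2 ballots; Marwick wins 9–2.
Brixley vs Jarrow: Brixley preferred on 4+1 = 5 ballots; Jarrow wins 6–5.
Brixley vs Marwick: 6 to 5, Brixley.
Jarrow–Marwick: Jarrow 6–5.
No city is winless: Arden beats Brixley; Brixley beats Marwick; Jarrow beats Arden; Marwick beats Arden. There is no Condorcet loser.

none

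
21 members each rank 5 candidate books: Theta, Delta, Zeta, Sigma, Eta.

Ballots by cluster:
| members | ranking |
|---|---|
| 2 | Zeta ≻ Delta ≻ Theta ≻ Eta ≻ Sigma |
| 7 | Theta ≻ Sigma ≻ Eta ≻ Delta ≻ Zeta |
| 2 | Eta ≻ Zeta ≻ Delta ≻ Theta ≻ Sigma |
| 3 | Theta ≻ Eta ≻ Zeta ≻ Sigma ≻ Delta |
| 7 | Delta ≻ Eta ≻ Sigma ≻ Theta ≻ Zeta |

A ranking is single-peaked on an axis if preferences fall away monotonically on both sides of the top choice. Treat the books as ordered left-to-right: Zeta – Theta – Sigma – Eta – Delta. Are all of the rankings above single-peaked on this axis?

no

Axis positions: Zeta=1, Theta=2, Sigma=3, Eta=4, Delta=5.
Cluster 1: ranking walks positions 1-5-2-4-3; Delta is ranked above Theta even though Theta lies between Delta and the peak Zeta on the axis — preferences dip and rise again. Not single-peaked.
Cluster 2 (peak Theta at position 2): ranking walks positions 2-3-4-5-1, expanding outward from the peak — single-peaked.
Cluster 3: ranking walks positions 4-1-5-2-3; Zeta is ranked above Sigma even though Sigma lies between Zeta and the peak Eta on the axis — preferences dip and rise again. Not single-peaked.
Cluster 4: ranking walks positions 2-4-1-3-5; Eta is ranked above Sigma even though Sigma lies between Eta and the peak Theta on the axis — preferences dip and rise again. Not single-peaked.
Cluster 5 (peak Delta at position 5): ranking walks positions 5-4-3-2-1, expanding outward from the peak — single-peaked.
Cluster 1 violates single-peakedness, so the profile is not single-peaked on this axis.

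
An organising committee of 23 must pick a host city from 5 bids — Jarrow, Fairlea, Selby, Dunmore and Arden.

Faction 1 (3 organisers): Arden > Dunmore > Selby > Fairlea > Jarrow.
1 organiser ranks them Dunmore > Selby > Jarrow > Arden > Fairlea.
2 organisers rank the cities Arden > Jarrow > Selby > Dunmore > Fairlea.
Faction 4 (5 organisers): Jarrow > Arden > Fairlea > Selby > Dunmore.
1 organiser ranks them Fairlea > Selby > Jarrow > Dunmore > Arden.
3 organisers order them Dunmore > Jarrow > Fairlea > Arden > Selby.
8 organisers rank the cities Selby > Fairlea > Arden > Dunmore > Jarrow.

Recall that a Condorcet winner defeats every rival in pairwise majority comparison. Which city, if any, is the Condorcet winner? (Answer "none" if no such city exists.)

Check each pair by majority over 23 ballots:
Jarrow vs Fairlea: Fairlea, 12–11.
Jarrow–Selby: Selby 13–10.
Jarrow–Dunmore: Dunmore 15–8.
Jarrow–Arden: Arden 13–10.
Fairlea vs Selby: Selby wins 14–9.
Fairlea vs Dunmore: Fairlea wins 14–9.
Fairlea vs Arden: Fairlea, 12–11.
Selby vs Dunmore: Selby, 16–7.
Selby vs Arden: Arden wins 13–10.
Dunmore vs Arden: Arden, 18–5.
Each city drops at least one matchup (Jarrow loses to Fairlea; Fairlea loses to Selby; Selby loses to Arden; Dunmore loses to Fairlea; Arden loses to Fairlea); the cycle Fairlea → Arden → Selby → Fairlea rules out a Condorcet winner.

none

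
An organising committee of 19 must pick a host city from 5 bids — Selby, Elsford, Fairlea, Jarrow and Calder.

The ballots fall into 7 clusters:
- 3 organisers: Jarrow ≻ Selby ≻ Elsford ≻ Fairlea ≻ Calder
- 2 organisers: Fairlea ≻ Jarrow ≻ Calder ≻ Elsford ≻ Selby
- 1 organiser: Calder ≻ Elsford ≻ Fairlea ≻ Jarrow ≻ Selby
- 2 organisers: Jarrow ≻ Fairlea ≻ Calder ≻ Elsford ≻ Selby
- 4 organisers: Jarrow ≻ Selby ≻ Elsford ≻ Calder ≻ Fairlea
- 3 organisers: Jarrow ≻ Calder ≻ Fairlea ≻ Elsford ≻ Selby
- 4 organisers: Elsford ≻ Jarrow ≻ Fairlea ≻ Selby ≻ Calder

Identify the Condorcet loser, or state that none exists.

Calder

Head-to-head results (19 organisers):
Selby vs Elsford: 7 to 12, Elsford.
Selby vs Fairlea: Selby is ranked higher on 3+4 = 7 ballots, Fairlea on 12. Fairlea wins 12–7.
Selby vs Jarrow: 0 for Selby, 19 for Jarrow — Jarrow by 19–0.
Selby vs Calder: Selby preferred on 3+4+4 = 11 ballots; Selby wins 11–8.
Elsford vs Fairlea: Elsford wins 12–7.
Elsford vs Jarrow: Jarrow wins 14–5.
Elsford vs Calder: 3+4+4 = 11 for Elsford, 8 for Calder — Elsford by 11–8.
Fairlea vs Jarrow: 3 to 16, Jarrow.
Fairlea–Calder: Fairlea 11–8.
Jarrow vs Calder: Jarrow, 18–1.
Calder is beaten in every head-to-head and is the Condorcet loser.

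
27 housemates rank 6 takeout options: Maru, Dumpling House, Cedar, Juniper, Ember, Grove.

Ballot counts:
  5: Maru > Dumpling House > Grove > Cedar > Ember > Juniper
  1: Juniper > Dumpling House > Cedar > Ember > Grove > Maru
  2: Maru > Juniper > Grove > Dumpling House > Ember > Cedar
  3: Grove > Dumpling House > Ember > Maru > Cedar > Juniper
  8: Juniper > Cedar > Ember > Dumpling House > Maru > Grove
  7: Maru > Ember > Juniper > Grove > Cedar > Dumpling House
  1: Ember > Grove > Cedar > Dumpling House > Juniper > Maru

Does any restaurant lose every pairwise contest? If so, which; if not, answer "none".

Head-to-head results (27 friends):
Maru vs Dumpling House: Maru is ranked higher on 5+2+7 = 14 ballots, Dumpling House on 13. Maru wins 14–13.
Maru vs Cedar: Maru is ranked higher on 5+2+3+7 = 17 ballots, Cedar on 10. Maru wins 17–10.
Maru vs Juniper: Maru, 17–10.
Maru vs Ember: 14 to 13, Maru.
Maru–Grove: Maru 22–5.
Dumpling House vs Cedar: 5+1+2+3 = 11 for Dumpling House, 16 for Cedar — Cedar by 16–11.
Dumpling House vs Juniper: Dumpling House is ranked higher on 5+3+1 = 9 ballots, Juniper on 18. Juniper wins 18–9.
Dumpling House vs Ember: Dumpling House is ranked higher on 5+1+2+3 = 11 ballots, Ember on 16. Ember wins 16–11.
Dumpling House vs Grove: Dumpling House is ranked higher on 5+1+8 = 14 ballots, Grove on 13. Dumpling House wins 14–13.
Cedar vs Juniper: Cedar preferred on 5+3+1 = 9 ballots; Juniper wins 18–9.
Cedar vs Ember: Cedar, 14–13.
Cedar–Grove: Grove 18–9.
Juniper vs Ember: Ember wins 16–11.
Juniper vs Grove: Juniper is ranked higher on 1+2+8+7 = 18 ballots, Grove on 9. Juniper wins 18–9.
Ember vs Grove: Ember preferred on 1+8+7+1 = 17 ballots; Ember wins 17–10.
Each restaurant has at least one pairwise win (Maru beats Dumpling House; Dumpling House beats Grove; Cedar beats Dumpling House; Juniper beats Dumpling House; Ember beats Dumpling House; Grove beats Cedar) — no Condorcet loser.

none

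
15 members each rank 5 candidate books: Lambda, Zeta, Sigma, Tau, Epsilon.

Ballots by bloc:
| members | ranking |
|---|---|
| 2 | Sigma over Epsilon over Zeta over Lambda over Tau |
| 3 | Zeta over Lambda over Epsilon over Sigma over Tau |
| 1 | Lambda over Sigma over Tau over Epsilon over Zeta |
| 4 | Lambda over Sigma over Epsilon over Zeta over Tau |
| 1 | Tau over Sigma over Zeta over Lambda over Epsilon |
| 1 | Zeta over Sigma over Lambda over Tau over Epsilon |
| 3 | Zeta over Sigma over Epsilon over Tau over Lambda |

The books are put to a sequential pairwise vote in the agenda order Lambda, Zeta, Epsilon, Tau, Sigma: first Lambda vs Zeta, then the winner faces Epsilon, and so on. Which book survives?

Sigma

Round 1: Lambda vs Zeta — 5–10, Zeta advances.
Round 2: Zeta vs Epsilon — 8–7, Zeta advances.
Round 3: Zeta vs Tau — 13–2, Zeta advances.
Round 4: Zeta vs Sigma — 7–8, Sigma advances.
The agenda winner is Sigma.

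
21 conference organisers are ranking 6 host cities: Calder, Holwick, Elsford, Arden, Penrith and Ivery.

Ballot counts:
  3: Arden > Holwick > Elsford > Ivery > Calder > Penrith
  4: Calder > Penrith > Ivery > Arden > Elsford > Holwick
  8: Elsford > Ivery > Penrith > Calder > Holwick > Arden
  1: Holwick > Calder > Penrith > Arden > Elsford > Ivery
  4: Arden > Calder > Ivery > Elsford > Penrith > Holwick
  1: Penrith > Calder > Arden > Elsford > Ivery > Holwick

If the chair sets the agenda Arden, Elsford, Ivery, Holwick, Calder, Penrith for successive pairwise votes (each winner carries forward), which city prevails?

Ivery

Round 1: Arden vs Elsford — 13–8, Arden advances.
Round 2: Arden vs Ivery — 9–12, Ivery advances.
Round 3: Ivery vs Holwick — 17–4, Ivery advances.
Round 4: Ivery vs Calder — 11–10, Ivery advances.
Round 5: Ivery vs Penrith — 15–6, Ivery advances.
The agenda winner is Ivery.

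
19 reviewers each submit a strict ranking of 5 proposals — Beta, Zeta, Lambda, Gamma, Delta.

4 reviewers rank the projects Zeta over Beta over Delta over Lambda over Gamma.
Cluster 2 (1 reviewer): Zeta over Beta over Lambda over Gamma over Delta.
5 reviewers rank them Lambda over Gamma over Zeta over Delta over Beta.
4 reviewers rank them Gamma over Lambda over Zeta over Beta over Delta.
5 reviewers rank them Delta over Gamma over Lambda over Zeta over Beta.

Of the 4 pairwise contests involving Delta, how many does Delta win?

Delta against each rival (19 reviewers):
Delta vs Beta: Delta wins 10–9.
Delta vs Zeta: Zeta wins 14–5.
Delta vs Lambda: Delta preferred on 4+5 = 9 ballots; Lambda wins 10–9.
Delta vs Gamma: Delta preferred on 4+5 = 9 ballots; Gamma wins 10–9.
Delta beats Beta; loses to Zeta, Lambda, Gamma — 1 pairwise win.

1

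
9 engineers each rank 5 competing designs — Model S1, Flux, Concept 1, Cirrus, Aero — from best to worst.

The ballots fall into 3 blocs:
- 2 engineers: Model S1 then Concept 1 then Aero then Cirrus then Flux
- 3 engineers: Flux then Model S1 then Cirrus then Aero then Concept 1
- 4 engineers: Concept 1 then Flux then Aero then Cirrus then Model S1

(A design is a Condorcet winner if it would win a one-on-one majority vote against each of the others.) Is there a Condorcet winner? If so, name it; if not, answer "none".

none

Head-to-head results (9 engineers):
Model S1 vs Flux: 2 for Model S1, 7 for Flux — Flux by 7–2.
Model S1 vs Concept 1: 5 to 4, Model S1.
Model S1 vs Cirrus: 5 to 4, Model S1.
Model S1 vs Aero: Model S1 is ranked higher on 2+3 = 5 ballots, Aero on 4. Model S1 wins 5–4.
Flux vs Concept 1: 3 for Flux, 6 for Concept 1 — Concept 1 by 6–3.
Flux vs Cirrus: 3+4 = 7 for Flux, 2 for Cirrus — Flux by 7–2.
Flux vs Aero: Flux preferred on 3+4 = 7 ballots; Flux wins 7–2.
Concept 1 vs Cirrus: 6 to 3, Concept 1.
Concept 1 vs Aero: Concept 1 is ranked higher on 2+4 = 6 ballots, Aero on 3. Concept 1 wins 6–3.
Cirrus vs Aero: 3 to 6, Aero.
No design is unbeaten: Model S1 loses to Flux; Flux loses to Concept 1; Concept 1 loses to Model S1; Cirrus loses to Model S1; Aero loses to Model S1. In particular Model S1 beats Concept 1 beats Flux beats Model S1 is a majority cycle — no Condorcet winner exists.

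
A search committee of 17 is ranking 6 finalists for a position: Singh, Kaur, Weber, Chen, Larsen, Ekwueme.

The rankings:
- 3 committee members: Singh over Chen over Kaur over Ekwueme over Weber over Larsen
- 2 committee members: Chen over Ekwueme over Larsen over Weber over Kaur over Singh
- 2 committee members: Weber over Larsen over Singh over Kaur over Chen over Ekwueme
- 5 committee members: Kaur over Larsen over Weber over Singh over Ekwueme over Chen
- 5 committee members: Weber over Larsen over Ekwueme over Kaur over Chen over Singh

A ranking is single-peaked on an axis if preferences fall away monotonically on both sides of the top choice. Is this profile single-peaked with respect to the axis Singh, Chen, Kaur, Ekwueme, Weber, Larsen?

Axis positions: Singh=1, Chen=2, Kaur=3, Ekwueme=4, Weber=5, Larsen=6.
Ballot type 1 (peak Singh at position 1): ranking walks positions 1-2-3-4-5-6, expanding outward from the peak — single-peaked.
Ballot type 2: ranking walks positions 2-4-6-5-3-1; Ekwueme is ranked above Kaur even though Kaur lies between Ekwueme and the peak Chen on the axis — preferences dip and rise again. Not single-peaked.
Ballot type 3: ranking walks positions 5-6-1-3-2-4; Singh is ranked above Ekwueme even though Ekwueme lies between Singh and the peak Weber on the axis — preferences dip and rise again. Not single-peaked.
Ballot type 4: ranking walks positions 3-6-5-1-4-2; Larsen is ranked above Ekwueme even though Ekwueme lies between Larsen and the peak Kaur on the axis — preferences dip and rise again. Not single-peaked.
Ballot type 5 (peak Weber at position 5): ranking walks positions 5-6-4-3-2-1, expanding outward from the peak — single-peaked.
Ballot type 2 violates single-peakedness, so the profile is not single-peaked on this axis.

no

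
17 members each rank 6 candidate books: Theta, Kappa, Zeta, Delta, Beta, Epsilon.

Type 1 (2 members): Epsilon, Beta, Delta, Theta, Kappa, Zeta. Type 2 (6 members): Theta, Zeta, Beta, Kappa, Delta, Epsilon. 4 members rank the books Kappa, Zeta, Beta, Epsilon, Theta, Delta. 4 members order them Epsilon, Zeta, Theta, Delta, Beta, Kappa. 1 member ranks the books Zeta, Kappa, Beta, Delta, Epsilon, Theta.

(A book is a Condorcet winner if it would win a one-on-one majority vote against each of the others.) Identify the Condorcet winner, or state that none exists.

Zeta

Pairwise majorities:
Theta vs Kappa: Theta preferred on 2+6+4 = 12 ballots; Theta wins 12–5.
Theta vs Zeta: 2+6 = 8 for Theta, 9 for Zeta — Zeta by 9–8.
Theta vs Delta: 6+4+4 = 14 for Theta, 3 for Delta — Theta by 14–3.
Theta vs Beta: Theta is ranked higher on 6+4 = 10 ballots, Beta on 7. Theta wins 10–7.
Theta vs Epsilon: Theta preferred on 6 ballots; Epsilon wins 11–6.
Kappa vs Zeta: Kappa preferred on 2+4 = 6 ballots; Zeta wins 11–6.
Kappa vs Delta: 6+4+1 = 11 for Kappa, 6 for Delta — Kappa by 11–6.
Kappa vs Beta: Kappa preferred on 4+1 = 5 ballots; Beta wins 12–5.
Kappa vs Epsilon: 6+4+1 = 11 for Kappa, 6 for Epsilon — Kappa by 11–6.
Zeta vs Delta: Zeta is ranked higher on 6+4+4+1 = 15 ballots, Delta on 2. Zeta wins 15–2.
Zeta vs Beta: Zeta preferred on 6+4+4+1 = 15 ballots; Zeta wins 15–2.
Zeta vs Epsilon: Zeta is ranked higher on 6+4+1 = 11 ballots, Epsilon on 6. Zeta wins 11–6.
Delta vs Beta: Delta preferred on 4 ballots; Beta wins 13–4.
Delta vs Epsilon: 6+1 = 7 for Delta, 10 for Epsilon — Epsilon by 10–7.
Beta vs Epsilon: Beta is ranked higher on 6+4+1 = 11 ballots, Epsilon on 6. Beta wins 11–6.
Only Zeta has no losses; Zeta is the Condorcet winner.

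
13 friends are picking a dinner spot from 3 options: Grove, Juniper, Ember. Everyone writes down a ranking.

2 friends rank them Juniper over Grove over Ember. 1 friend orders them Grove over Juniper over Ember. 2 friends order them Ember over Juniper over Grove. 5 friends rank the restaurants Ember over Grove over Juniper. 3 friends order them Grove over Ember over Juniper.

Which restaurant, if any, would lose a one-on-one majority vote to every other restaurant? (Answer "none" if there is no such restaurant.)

Head-to-head results (13 friends):
Grove–Juniper: Grove 9–4.
Grove vs Ember: Grove is ranked higher on 2+1+3 = 6 ballots, Ember on 7. Ember wins 7–6.
Juniper vs Ember: 3 to 10, Ember.
Juniper is beaten in every head-to-head and is the Condorcet loser.

Juniper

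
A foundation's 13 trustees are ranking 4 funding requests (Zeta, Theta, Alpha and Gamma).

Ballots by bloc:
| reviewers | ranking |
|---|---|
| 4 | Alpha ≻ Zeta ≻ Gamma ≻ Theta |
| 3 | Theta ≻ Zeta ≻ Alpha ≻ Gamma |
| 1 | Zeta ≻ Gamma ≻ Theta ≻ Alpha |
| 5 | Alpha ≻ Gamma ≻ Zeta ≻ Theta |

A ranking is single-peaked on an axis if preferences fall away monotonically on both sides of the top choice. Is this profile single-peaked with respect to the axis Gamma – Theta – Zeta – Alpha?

no

Axis positions: Gamma=1, Theta=2, Zeta=3, Alpha=4.
Bloc 1: ranking walks positions 4-3-1-2; Gamma is ranked above Theta even though Theta lies between Gamma and the peak Alpha on the axis — preferences dip and rise again. Not single-peaked.
Bloc 2 (peak Theta at position 2): ranking walks positions 2-3-4-1, expanding outward from the peak — single-peaked.
Bloc 3: ranking walks positions 3-1-2-4; Gamma is ranked above Theta even though Theta lies between Gamma and the peak Zeta on the axis — preferences dip and rise again. Not single-peaked.
Bloc 4: ranking walks positions 4-1-3-2; Gamma is ranked above Zeta even though Zeta lies between Gamma and the peak Alpha on the axis — preferences dip and rise again. Not single-peaked.
Bloc 1 violates single-peakedness, so the profile is not single-peaked on this axis.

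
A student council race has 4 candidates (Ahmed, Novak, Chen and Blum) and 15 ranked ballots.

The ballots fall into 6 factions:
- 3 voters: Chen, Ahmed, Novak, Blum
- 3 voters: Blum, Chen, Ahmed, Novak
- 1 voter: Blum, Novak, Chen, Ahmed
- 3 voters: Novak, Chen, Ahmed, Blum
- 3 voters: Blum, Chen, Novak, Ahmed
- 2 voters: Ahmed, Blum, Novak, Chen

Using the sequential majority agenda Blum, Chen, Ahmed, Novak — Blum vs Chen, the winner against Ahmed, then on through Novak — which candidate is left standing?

Ahmed

Round 1: Blum vs Chen — 9–6, Blum advances.
Round 2: Blum vs Ahmed — 7–8, Ahmed advances.
Round 3: Ahmed vs Novak — 8–7, Ahmed advances.
Ahmed survives the agenda.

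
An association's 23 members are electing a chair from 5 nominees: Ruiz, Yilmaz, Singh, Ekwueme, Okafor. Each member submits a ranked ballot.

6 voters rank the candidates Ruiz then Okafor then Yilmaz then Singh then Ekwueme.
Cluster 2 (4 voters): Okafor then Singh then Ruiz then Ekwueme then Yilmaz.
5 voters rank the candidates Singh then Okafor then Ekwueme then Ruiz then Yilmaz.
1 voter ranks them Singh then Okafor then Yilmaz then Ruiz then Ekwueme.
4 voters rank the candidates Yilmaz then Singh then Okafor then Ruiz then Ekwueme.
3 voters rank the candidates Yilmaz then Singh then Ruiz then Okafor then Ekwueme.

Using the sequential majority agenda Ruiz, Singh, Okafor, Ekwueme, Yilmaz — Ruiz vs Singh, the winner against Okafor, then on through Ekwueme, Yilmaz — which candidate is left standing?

Round 1: Ruiz vs Singh — 6–17, Singh advances.
Round 2: Singh vs Okafor — 13–10, Singh advances.
Round 3: Singh vs Ekwueme — 23–0, Singh advances.
Round 4: Singh vs Yilmaz — 10–13, Yilmaz advances.
The agenda winner is Yilmaz.

Yilmaz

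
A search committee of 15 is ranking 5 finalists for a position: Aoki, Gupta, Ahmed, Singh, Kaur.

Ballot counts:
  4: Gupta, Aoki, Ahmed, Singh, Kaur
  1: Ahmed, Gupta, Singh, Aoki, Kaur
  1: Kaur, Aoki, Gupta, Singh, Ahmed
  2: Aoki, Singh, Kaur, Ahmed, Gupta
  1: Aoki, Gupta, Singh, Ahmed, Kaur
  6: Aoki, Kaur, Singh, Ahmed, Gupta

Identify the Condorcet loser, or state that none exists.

Pairwise majorities:
Aoki vs Gupta: Aoki wins 10–5.
Aoki vs Ahmed: Aoki preferred on 4+1+2+1+6 = 14 ballots; Aoki wins 14–1.
Aoki–Singh: Aoki 14–1.
Aoki vs Kaur: 14 to 1, Aoki.
Gupta vs Ahmed: 6 to 9, Ahmed.
Gupta vs Singh: 4+1+1+1 = 7 for Gupta, 8 for Singh — Singh by 8–7.
Gupta vs Kaur: Kaur, 9–6.
Ahmed vs Singh: 4+1 = 5 for Ahmed, 10 for Singh — Singh by 10–5.
Ahmed vs Kaur: Ahmed is ranked higher on 4+1+1 = 6 ballots, Kaur on 9. Kaur wins 9–6.
Singh vs Kaur: Singh wins 8–7.
Gupta loses to every other candidate — it is the Condorcet loser.

Gupta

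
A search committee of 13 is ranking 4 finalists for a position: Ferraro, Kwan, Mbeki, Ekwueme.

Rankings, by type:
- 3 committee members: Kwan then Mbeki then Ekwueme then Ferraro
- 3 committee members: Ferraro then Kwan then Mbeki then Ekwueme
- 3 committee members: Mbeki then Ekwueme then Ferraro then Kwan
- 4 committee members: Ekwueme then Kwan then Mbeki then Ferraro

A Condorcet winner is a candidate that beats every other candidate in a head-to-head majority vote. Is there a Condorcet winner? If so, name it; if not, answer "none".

none

Head-to-head results (13 committee members):
Ferraro vs Kwan: Kwan, 7–6.
Ferraro vs Mbeki: Mbeki wins 10–3.
Ferraro–Ekwueme: Ekwueme 10–3.
Kwan vs Mbeki: Kwan, 10–3.
Kwan vs Ekwueme: Ekwueme wins 7–6.
Mbeki vs Ekwueme: Mbeki, 9–4.
Each candidate drops at least one matchup (Ferraro loses to Kwan; Kwan loses to Ekwueme; Mbeki loses to Kwan; Ekwueme loses to Mbeki); the cycle Kwan → Mbeki → Ekwueme → Kwan rules out a Condorcet winner.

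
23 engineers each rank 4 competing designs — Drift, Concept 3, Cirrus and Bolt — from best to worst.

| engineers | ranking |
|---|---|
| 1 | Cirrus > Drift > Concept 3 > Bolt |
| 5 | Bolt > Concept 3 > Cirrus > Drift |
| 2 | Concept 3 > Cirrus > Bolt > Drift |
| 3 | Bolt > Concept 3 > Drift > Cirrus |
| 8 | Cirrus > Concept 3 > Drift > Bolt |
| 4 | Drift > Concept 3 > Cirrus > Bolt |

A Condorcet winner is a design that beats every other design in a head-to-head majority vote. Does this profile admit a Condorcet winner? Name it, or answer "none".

Head-to-head results (23 engineers):
Drift vs Concept 3: Drift preferred on 1+4 = 5 ballots; Concept 3 wins 18–5.
Drift vs Cirrus: Drift is ranked higher on 3+4 = 7 ballots, Cirrus on 16. Cirrus wins 16–7.
Drift vs Bolt: Drift wins 13–10.
Concept 3–Cirrus: Concept 3 14–9.
Concept 3 vs Bolt: Concept 3 is ranked higher on 1+2+8+4 = 15 ballots, Bolt on 8. Concept 3 wins 15–8.
Cirrus vs Bolt: 15 to 8, Cirrus.
Concept 3 wins every pairwise contest, so Concept 3 is the Condorcet winner.

Concept 3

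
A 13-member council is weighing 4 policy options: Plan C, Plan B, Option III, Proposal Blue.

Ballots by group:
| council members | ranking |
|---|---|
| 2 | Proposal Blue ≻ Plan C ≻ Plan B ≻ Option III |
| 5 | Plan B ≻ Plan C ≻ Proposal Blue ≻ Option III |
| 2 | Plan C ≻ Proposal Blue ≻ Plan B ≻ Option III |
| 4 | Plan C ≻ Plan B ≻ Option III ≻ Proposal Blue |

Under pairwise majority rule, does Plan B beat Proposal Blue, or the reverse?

Plan B

Ballots ranking Plan B above Proposal Blue: 5 + 4 = 9.
Ballots ranking Proposal Blue above Plan B: 13 − 9 = 4.
Plan B wins the head-to-head 9–4.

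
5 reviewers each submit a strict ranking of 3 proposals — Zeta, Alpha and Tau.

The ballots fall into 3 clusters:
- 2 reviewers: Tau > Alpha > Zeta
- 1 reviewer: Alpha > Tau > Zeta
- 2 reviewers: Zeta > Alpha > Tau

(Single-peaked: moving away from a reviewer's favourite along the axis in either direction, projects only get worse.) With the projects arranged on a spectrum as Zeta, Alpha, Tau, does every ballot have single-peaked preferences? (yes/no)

Axis positions: Zeta=1, Alpha=2, Tau=3.
Cluster 1 (peak Tau at position 3): ranking walks positions 3-2-1, expanding outward from the peak — single-peaked.
Cluster 2 (peak Alpha at position 2): ranking walks positions 2-3-1, expanding outward from the peak — single-peaked.
Cluster 3 (peak Zeta at position 1): ranking walks positions 1-2-3, expanding outward from the peak — single-peaked.
Every ranking is single-peaked on this axis.

yes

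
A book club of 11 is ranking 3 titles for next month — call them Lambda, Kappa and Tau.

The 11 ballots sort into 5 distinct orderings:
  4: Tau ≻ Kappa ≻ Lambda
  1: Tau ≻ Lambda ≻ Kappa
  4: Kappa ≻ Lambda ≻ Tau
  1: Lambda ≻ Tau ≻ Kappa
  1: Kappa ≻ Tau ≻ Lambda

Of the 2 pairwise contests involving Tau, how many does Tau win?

2

Tau against each rival (11 members):
Tau vs Lambda: 4+1+1 = 6 for Tau, 5 for Lambda — Tau by 6–5.
Tau vs Kappa: Tau preferred on 4+1+1 = 6 ballots; Tau wins 6–5.
Tau beats Lambda, Kappa — 2 pairwise wins.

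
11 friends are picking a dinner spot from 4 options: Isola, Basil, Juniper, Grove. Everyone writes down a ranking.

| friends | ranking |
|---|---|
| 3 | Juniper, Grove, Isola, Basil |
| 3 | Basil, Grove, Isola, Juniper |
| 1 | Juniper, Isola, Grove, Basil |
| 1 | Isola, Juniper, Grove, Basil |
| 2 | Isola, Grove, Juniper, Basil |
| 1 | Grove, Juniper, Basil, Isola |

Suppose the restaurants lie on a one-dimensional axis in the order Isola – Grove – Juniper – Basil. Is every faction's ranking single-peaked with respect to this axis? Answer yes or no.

no

Axis positions: Isola=1, Grove=2, Juniper=3, Basil=4.
Faction 1 (peak Juniper at position 3): ranking walks positions 3-2-1-4, expanding outward from the peak — single-peaked.
Faction 2: ranking walks positions 4-2-1-3; Grove is ranked above Juniper even though Juniper lies between Grove and the peak Basil on the axis — preferences dip and rise again. Not single-peaked.
Faction 3: ranking walks positions 3-1-2-4; Isola is ranked above Grove even though Grove lies between Isola and the peak Juniper on the axis — preferences dip and rise again. Not single-peaked.
Faction 4: ranking walks positions 1-3-2-4; Juniper is ranked above Grove even though Grove lies between Juniper and the peak Isola on the axis — preferences dip and rise again. Not single-peaked.
Faction 5 (peak Isola at position 1): ranking walks positions 1-2-3-4, expanding outward from the peak — single-peaked.
Faction 6 (peak Grove at position 2): ranking walks positions 2-3-4-1, expanding outward from the peak — single-peaked.
Faction 2 violates single-peakedness, so the profile is not single-peaked on this axis.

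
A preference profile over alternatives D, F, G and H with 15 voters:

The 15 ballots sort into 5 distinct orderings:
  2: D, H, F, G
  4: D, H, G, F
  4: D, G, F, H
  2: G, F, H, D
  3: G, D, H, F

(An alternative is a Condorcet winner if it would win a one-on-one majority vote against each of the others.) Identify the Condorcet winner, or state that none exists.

Head-to-head results (15 voters):
D vs F: 2+4+4+3 = 13 for D, 2 for F — D by 13–2.
D vs G: 2+4+4 = 10 for D, 5 for G — D by 10–5.
D vs H: 2+4+4+3 = 13 for D, 2 for H — D by 13–2.
F vs G: 2 to 13, G.
F vs H: F preferred on 4+2 = 6 ballots; H wins 9–6.
G vs H: 4+2+3 = 9 for G, 6 for H — G by 9–6.
D beats each of F, G, H — D is the Condorcet winner.

D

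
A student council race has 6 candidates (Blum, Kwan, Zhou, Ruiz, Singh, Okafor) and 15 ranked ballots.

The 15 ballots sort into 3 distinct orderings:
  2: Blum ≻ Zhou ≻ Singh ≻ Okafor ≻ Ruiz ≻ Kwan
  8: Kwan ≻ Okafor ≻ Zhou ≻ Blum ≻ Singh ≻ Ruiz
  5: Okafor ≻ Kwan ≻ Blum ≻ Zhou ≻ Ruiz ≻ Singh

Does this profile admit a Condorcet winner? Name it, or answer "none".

Head-to-head results (15 voters):
Blum vs Kwan: Blum preferred on 2 ballots; Kwan wins 13–2.
Blum vs Zhou: 2+5 = 7 for Blum, 8 for Zhou — Zhou by 8–7.
Blum vs Ruiz: Blum preferred on 2+8+5 = 15 ballots; Blum wins 15–0.
Blum vs Singh: Blum preferred on 2+8+5 = 15 ballots; Blum wins 15–0.
Blum vs Okafor: Blum preferred on 2 ballots; Okafor wins 13–2.
Kwan vs Zhou: Kwan preferred on 8+5 = 13 ballots; Kwan wins 13–2.
Kwan vs Ruiz: 13 to 2, Kwan.
Kwan vs Singh: Kwan is ranked higher on 8+5 = 13 ballots, Singh on 2. Kwan wins 13–2.
Kwan vs Okafor: Kwan is ranked higher on 8 ballots, Okafor on 7. Kwan wins 8–7.
Zhou vs Ruiz: Zhou is ranked higher on 2+8+5 = 15 ballots, Ruiz on 0. Zhou wins 15–0.
Zhou vs Singh: Zhou is ranked higher on 2+8+5 = 15 ballots, Singh on 0. Zhou wins 15–0.
Zhou vs Okafor: Zhou preferred on 2 ballots; Okafor wins 13–2.
Ruiz vs Singh: 5 to 10, Singh.
Ruiz vs Okafor: 0 for Ruiz, 15 for Okafor — Okafor by 15–0.
Singh vs Okafor: 2 for Singh, 13 for Okafor — Okafor by 13–2.
Only Kwan has no losses; Kwan is the Condorcet winner.

Kwan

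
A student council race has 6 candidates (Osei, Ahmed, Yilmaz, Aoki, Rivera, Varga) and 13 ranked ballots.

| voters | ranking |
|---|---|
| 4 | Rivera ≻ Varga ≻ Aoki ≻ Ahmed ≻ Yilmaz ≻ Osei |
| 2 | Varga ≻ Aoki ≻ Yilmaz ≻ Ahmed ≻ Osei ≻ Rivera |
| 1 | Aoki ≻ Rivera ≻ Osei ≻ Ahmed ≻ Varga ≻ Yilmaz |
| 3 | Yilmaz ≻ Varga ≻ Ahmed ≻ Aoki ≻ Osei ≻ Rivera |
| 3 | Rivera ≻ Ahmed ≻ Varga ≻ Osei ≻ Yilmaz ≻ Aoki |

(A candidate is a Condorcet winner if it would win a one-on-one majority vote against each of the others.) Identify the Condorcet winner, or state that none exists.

Rivera

Head-to-head results (13 voters):
Osei vs Ahmed: Osei is ranked higher on 1 ballot, Ahmed on 12. Ahmed wins 12–1.
Osei vs Yilmaz: Osei is ranked higher on 1+3 = 4 ballots, Yilmaz on 9. Yilmaz wins 9–4.
Osei vs Aoki: Aoki wins 10–3.
Osei vs Rivera: Rivera wins 8–5.
Osei vs Varga: 1 for Osei, 12 for Varga — Varga by 12–1.
Ahmed vs Yilmaz: 4+1+3 = 8 for Ahmed, 5 for Yilmaz — Ahmed by 8–5.
Ahmed vs Aoki: Ahmed is ranked higher on 3+3 = 6 ballots, Aoki on 7. Aoki wins 7–6.
Ahmed vs Rivera: Rivera wins 8–5.
Ahmed vs Varga: 1+3 = 4 for Ahmed, 9 for Varga — Varga by 9–4.
Yilmaz vs Aoki: Yilmaz is ranked higher on 3+3 = 6 ballots, Aoki on 7. Aoki wins 7–6.
Yilmaz vs Rivera: Yilmaz is ranked higher on 2+3 = 5 ballots, Rivera on 8. Rivera wins 8–5.
Yilmaz vs Varga: 3 for Yilmaz, 10 for Varga — Varga by 10–3.
Aoki vs Rivera: Aoki is ranked higher on 2+1+3 = 6 ballots, Rivera on 7. Rivera wins 7–6.
Aoki–Varga: Varga 12–1.
Rivera vs Varga: Rivera is ranked higher on 4+1+3 = 8 ballots, Varga on 5. Rivera wins 8–5.
Rivera wins every pairwise contest, so Rivera is the Condorcet winner.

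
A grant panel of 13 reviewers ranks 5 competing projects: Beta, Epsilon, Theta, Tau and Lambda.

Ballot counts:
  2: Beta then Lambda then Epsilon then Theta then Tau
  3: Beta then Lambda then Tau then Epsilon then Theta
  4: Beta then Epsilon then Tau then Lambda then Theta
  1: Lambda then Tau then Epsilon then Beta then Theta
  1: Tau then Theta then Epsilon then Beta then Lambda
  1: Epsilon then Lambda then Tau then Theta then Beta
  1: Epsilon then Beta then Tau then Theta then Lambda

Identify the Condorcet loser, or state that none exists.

Theta

Pairwise majorities:
Beta vs Epsilon: Beta wins 9–4.
Beta vs Theta: 2+3+4+1+1 = 11 for Beta, 2 for Theta — Beta by 11–2.
Beta vs Tau: 2+3+4+1 = 10 for Beta, 3 for Tau — Beta by 10–3.
Beta vs Lambda: Beta is ranked higher on 2+3+4+1+1 = 11 ballots, Lambda on 2. Beta wins 11–2.
Epsilon–Theta: Epsilon 12–1.
Epsilon vs Tau: Epsilon preferred on 2+4+1+1 = 8 ballots; Epsilon wins 8–5.
Epsilon vs Lambda: Epsilon wins 7–6.
Theta vs Tau: 2 for Theta, 11 for Tau — Tau by 11–2.
Theta vs Lambda: Lambda, 11–2.
Tau–Lambda: Lambda 7–6.
Theta is beaten in every head-to-head and is the Condorcet loser.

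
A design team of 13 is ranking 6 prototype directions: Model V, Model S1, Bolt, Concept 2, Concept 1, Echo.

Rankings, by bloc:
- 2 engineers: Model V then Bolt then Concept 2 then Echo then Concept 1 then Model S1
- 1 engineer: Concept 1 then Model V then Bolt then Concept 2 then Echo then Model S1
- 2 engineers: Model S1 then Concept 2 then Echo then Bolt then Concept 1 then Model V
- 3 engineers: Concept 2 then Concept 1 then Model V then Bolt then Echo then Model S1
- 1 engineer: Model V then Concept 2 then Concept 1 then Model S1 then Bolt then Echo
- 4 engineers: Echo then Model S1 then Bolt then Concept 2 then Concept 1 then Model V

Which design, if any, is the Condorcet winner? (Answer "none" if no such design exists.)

none

Check each pair by majority over 13 ballots:
Model V vs Model S1: Model V, 7–6.
Model V–Bolt: Model V 7–6.
Model V–Concept 2: Concept 2 9–4.
Model V vs Concept 1: Concept 1 wins 10–3.
Model V vs Echo: Model V wins 7–6.
Model S1–Bolt: Model S1 7–6.
Model S1 vs Concept 2: Concept 2, 7–6.
Model S1 vs Concept 1: Concept 1 wins 7–6.
Model S1–Echo: Echo 10–3.
Bolt–Concept 2: Bolt 7–6.
Bolt–Concept 1: Bolt 8–5.
Bolt vs Echo: Bolt wins 7–6.
Concept 2 vs Concept 1: Concept 2, 12–1.
Concept 2–Echo: Concept 2 9–4.
Concept 1 vs Echo: Echo wins 8–5.
No design is unbeaten: Model V loses to Concept 2; Model S1 loses to Model V; Bolt loses to Model V; Concept 2 loses to Bolt; Concept 1 loses to Bolt; Echo loses to Model V. In particular Model V beats Bolt beats Concept 2 beats Model V is a majority cycle — no Condorcet winner exists.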